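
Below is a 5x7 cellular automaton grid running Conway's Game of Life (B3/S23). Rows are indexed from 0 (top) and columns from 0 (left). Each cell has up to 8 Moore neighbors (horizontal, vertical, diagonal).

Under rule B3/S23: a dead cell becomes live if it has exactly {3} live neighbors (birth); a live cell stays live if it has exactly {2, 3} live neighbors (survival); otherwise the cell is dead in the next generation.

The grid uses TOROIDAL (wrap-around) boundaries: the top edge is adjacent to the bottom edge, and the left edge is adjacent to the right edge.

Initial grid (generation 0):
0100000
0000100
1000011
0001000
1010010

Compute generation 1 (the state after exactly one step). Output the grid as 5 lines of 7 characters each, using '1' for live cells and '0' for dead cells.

Simulating step by step:
Generation 0 (given above): 9 live cells
Generation 1: 13 live cells
(generation 1 grid is the final answer)

Answer: 0100000
1000011
0000111
1100110
0110000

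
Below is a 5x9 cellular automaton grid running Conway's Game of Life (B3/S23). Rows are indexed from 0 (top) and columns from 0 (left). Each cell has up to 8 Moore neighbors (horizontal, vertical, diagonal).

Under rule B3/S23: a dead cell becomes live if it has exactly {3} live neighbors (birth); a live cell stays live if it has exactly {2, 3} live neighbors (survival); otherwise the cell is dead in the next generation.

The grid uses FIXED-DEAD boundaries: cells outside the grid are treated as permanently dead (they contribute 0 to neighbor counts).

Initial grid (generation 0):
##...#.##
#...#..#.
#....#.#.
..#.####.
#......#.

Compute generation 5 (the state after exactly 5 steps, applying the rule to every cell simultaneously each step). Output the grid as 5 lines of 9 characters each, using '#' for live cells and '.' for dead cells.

Answer: .........
...###...
...###...
...#.....
...###...

Derivation:
Simulating step by step:
Generation 0 (given above): 18 live cells
Generation 1: 20 live cells
##....###
#...##.#.
.#.#...##
.#..##.##
.....#.#.
Generation 2: 21 live cells
##...####
#.#.##...
####.....
..#.##...
....##.##
Generation 3: 17 live cells
##..####.
....##.#.
#........
..#..##..
...####..
Generation 4: 12 live cells
....#..#.
##..#..#.
....#....
...#..#..
...##.#..
Generation 5: 10 live cells
(generation 5 grid is the final answer)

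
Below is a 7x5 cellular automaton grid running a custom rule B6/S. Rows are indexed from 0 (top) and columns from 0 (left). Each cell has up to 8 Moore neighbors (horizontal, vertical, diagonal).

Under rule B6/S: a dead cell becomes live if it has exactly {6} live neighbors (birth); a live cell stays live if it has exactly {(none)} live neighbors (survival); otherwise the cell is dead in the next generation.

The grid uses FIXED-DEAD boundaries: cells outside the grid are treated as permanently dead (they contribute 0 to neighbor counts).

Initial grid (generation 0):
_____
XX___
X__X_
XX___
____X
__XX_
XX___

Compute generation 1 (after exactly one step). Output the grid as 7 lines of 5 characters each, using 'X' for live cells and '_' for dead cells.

Answer: _____
_____
_____
_____
_____
_____
_____

Derivation:
Simulating step by step:
Generation 0 (given above): 11 live cells
Generation 1: 0 live cells
(generation 1 grid is the final answer)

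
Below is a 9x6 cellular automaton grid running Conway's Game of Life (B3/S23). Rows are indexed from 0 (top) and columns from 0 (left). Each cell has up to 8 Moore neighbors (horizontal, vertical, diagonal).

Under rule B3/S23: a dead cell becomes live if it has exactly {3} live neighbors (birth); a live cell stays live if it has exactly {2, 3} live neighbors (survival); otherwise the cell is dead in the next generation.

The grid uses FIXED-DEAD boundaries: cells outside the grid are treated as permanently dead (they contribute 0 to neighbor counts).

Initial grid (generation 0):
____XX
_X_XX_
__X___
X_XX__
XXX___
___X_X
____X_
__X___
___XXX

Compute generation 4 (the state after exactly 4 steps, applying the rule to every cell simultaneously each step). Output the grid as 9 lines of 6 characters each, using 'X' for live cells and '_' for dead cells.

Simulating step by step:
Generation 0 (given above): 19 live cells
Generation 1: 21 live cells
___XXX
__XXXX
____X_
X__X__
X___X_
_XXXX_
___XX_
_____X
___XX_
Generation 2: 15 live cells
__X__X
__X___
__X__X
___XX_
X___X_
_XX__X
_____X
_____X
____X_
Generation 3: 19 live cells
______
_XXX__
__X_X_
___XXX
_XX_XX
_X__XX
____XX
____XX
______
Generation 4: 14 live cells
(generation 4 grid is the final answer)

Answer: __X___
_XXX__
_X___X
_X____
_XX___
_XX___
___X__
____XX
______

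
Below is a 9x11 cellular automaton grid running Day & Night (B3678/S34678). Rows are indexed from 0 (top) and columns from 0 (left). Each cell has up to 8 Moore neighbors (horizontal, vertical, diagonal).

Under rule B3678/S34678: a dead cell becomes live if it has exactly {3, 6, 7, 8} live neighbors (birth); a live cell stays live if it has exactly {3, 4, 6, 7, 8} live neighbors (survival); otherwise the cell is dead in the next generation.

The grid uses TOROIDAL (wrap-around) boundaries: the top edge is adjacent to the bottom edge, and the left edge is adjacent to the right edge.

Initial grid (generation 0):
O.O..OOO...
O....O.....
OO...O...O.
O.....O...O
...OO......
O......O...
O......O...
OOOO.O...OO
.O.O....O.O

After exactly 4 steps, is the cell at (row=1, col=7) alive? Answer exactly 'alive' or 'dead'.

Simulating step by step:
Generation 0 (given above): 31 live cells
Generation 1: 33 live cells
O...O.O...O
O...OO.....
OO....O....
OO..OO....O
O.........O
...........
O.O...O.O..
.OO.O...OOO
O.OO.O.O..O
Generation 2: 31 live cells
O...O.O...O
O....OO....
.O.........
OO........O
OO........O
OO........O
...O...O..O
..O..OO.OOO
..OO.OO.O..
Generation 3: 37 live cells
.O.OOOO....
OO...O....O
.O........O
OOO.......O
O.O......O.
OOO......OO
.OO...O.O.O
..O..OO.OO.
OO.O..O....
Generation 4: 42 live cells
OO..OOO...O
.O...OO....
O........OO
..O......OO
OOOO.....OO
.OOO....OO.
..OO.O..OOO
..OO.OO..OO
.O.O.OO....

Cell (1,7) at generation 4: 0 -> dead

Answer: dead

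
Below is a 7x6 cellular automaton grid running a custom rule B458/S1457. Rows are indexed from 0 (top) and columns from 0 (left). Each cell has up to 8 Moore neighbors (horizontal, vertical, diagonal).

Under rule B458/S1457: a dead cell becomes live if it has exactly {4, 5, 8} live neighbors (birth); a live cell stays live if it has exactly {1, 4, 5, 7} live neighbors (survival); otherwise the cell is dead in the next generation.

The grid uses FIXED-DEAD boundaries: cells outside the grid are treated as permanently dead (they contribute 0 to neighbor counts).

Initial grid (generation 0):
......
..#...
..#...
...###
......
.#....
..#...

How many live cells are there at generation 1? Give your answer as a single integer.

Simulating step by step:
Generation 0 (given above): 7 live cells
Generation 1: 5 live cells
......
..#...
...#..
.....#
......
.#....
..#...
Population at generation 1: 5

Answer: 5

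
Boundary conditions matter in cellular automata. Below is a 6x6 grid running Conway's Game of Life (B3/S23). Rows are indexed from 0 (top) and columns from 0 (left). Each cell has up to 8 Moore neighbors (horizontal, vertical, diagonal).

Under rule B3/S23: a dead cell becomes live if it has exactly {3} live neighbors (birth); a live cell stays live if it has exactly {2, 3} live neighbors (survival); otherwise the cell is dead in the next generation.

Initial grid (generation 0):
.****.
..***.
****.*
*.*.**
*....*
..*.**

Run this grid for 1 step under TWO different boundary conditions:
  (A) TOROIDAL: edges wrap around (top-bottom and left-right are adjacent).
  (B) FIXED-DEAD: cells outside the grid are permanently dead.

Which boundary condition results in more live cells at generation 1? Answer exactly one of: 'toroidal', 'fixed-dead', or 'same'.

Answer: fixed-dead

Derivation:
Under TOROIDAL boundary, generation 1:
.*....
......
......
..*...
......
..*...
Population = 3

Under FIXED-DEAD boundary, generation 1:
.*..*.
*....*
*....*
*.*..*
......
....**
Population = 11

Comparison: toroidal=3, fixed-dead=11 -> fixed-dead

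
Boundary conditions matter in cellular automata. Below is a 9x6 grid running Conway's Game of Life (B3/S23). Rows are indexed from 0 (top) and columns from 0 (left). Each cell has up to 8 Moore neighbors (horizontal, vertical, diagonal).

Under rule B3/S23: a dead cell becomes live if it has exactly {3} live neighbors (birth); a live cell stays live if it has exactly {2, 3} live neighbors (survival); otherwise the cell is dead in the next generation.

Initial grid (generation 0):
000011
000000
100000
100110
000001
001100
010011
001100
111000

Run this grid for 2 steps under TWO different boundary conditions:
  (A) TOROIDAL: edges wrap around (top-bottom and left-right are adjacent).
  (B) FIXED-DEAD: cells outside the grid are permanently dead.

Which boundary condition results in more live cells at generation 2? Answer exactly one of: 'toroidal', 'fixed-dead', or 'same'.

Under TOROIDAL boundary, generation 2:
001000
000011
100011
100010
001000
101101
010000
000000
001000
Population = 15

Under FIXED-DEAD boundary, generation 2:
000000
000000
000000
000000
001010
011110
010001
100010
011110
Population = 14

Comparison: toroidal=15, fixed-dead=14 -> toroidal

Answer: toroidal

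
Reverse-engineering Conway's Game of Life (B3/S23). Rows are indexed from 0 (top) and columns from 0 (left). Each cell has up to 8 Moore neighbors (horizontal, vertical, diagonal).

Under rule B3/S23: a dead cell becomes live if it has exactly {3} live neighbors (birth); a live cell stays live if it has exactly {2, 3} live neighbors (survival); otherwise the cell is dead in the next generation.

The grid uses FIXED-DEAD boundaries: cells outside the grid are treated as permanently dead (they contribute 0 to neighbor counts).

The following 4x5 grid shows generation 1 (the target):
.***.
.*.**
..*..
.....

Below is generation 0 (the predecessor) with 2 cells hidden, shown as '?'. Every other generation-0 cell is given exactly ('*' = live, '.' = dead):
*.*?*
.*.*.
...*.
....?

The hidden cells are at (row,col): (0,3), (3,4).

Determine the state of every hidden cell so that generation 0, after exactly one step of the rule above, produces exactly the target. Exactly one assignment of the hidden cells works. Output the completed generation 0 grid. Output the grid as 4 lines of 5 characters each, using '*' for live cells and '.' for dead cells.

Hidden generation-0 cells (in order): (0,3), (3,4).
A hidden cell only influences target cells in its own 3x3 neighborhood. Try each of the 2^2 = 4 assignments, step the completed generation 0 forward once under B3/S23, and compare with the target:
  (0,3)=. (3,4)=. -> step reproduces the target at every cell -> ACCEPT
  (0,3)=. (3,4)=* -> step gives (2,3)='*' but target has '.' -> reject
  (0,3)=* (3,4)=. -> step gives (0,4)='*' but target has '.' -> reject
  (0,3)=* (3,4)=* -> step gives (0,4)='*' but target has '.' -> reject
Unique solution: (0,3)=dead, (3,4)=dead.
Check: live-neighbor counts of every cell in the completed generation 0:
13231
22433
11312
00111
Applying B3/S23 to generation 0 with these counts gives:
.***.
.*.**
..*..
.....
which matches the target exactly.

Answer: *.*.*
.*.*.
...*.
.....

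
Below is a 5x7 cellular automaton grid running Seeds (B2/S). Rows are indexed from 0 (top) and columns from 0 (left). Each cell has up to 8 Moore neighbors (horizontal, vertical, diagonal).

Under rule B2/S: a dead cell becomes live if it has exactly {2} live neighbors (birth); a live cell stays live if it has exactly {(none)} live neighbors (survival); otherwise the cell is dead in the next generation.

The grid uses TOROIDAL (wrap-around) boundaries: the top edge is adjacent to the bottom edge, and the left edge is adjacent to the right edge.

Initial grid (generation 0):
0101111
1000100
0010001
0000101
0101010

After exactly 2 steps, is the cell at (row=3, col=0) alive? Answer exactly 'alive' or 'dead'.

Answer: alive

Derivation:
Simulating step by step:
Generation 0 (given above): 14 live cells
Generation 1: 3 live cells
0000000
0000000
0100100
0100000
0000000
Generation 2: 4 live cells
0000000
0000000
1010000
1010000
0000000

Cell (3,0) at generation 2: 1 -> alive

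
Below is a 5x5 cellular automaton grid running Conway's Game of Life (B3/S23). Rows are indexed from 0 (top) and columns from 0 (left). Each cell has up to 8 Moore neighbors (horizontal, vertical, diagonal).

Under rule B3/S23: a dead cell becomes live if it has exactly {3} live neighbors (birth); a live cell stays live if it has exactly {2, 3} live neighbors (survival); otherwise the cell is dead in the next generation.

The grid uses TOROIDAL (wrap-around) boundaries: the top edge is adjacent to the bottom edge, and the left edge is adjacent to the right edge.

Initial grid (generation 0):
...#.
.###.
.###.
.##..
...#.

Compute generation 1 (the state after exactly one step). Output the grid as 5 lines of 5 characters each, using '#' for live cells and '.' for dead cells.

Answer: ...##
.#..#
#....
.#...
...#.

Derivation:
Simulating step by step:
Generation 0 (given above): 10 live cells
Generation 1: 7 live cells
(generation 1 grid is the final answer)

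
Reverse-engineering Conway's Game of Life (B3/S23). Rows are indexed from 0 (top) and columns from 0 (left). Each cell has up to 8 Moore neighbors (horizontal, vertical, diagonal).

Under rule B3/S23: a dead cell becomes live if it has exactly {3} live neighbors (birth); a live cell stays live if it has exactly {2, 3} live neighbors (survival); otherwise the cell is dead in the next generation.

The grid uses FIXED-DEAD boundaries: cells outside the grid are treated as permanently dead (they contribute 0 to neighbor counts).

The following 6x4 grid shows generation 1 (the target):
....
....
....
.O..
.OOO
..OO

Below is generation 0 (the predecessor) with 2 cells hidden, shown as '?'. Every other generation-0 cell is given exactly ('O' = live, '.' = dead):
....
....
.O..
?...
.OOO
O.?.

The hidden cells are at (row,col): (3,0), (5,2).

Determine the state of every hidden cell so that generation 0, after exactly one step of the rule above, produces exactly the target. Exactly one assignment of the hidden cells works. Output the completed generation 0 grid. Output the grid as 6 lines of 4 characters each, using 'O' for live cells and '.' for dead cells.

Hidden generation-0 cells (in order): (3,0), (5,2).
A hidden cell only influences target cells in its own 3x3 neighborhood. Try each of the 2^2 = 4 assignments, step the completed generation 0 forward once under B3/S23, and compare with the target:
  (3,0)=. (5,2)=. -> step gives (4,3)='.' but target has 'O' -> reject
  (3,0)=. (5,2)=O -> step reproduces the target at every cell -> ACCEPT
  (3,0)=O (5,2)=. -> step gives (3,0)='O' but target has '.' -> reject
  (3,0)=O (5,2)=O -> step gives (3,0)='O' but target has '.' -> reject
Unique solution: (3,0)=dead, (5,2)=live.
Check: live-neighbor counts of every cell in the completed generation 0:
0000
1110
1010
2342
2332
1433
Applying B3/S23 to generation 0 with these counts gives:
....
....
....
.O..
.OOO
..OO
which matches the target exactly.

Answer: ....
....
.O..
....
.OOO
O.O.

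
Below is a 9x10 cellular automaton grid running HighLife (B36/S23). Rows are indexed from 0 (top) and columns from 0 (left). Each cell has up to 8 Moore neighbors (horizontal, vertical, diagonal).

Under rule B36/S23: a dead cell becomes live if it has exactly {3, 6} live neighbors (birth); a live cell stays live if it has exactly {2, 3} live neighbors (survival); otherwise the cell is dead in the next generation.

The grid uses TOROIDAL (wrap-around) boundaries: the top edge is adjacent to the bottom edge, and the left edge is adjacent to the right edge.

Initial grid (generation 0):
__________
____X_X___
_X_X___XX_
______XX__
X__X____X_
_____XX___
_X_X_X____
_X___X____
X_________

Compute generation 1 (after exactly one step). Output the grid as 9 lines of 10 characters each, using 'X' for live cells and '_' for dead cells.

Simulating step by step:
Generation 0 (given above): 19 live cells
Generation 1: 16 live cells
(generation 1 grid is the final answer)

Answer: __________
_______X__
_____X__X_
__X___X__X
_____X____
__X__XX___
__X__X____
XXX_X_____
__________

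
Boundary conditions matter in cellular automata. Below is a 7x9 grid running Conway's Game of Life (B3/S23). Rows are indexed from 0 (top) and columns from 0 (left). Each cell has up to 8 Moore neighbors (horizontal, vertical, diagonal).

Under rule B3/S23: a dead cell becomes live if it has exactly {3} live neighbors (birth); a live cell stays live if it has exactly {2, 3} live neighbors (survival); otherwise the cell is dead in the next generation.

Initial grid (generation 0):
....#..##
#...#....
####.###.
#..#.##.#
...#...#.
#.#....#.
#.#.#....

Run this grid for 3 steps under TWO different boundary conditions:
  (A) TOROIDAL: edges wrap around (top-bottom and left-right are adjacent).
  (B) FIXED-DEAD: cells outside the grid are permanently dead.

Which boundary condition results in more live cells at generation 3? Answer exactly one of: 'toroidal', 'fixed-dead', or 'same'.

Answer: toroidal

Derivation:
Under TOROIDAL boundary, generation 3:
.#.#.#...
.##..#...
#..#.#..#
##.....#.
#.......#
#........
.#.##....
Population = 19

Under FIXED-DEAD boundary, generation 3:
.........
.#.......
.......##
#.....#..
##...#.##
.........
.........
Population = 10

Comparison: toroidal=19, fixed-dead=10 -> toroidal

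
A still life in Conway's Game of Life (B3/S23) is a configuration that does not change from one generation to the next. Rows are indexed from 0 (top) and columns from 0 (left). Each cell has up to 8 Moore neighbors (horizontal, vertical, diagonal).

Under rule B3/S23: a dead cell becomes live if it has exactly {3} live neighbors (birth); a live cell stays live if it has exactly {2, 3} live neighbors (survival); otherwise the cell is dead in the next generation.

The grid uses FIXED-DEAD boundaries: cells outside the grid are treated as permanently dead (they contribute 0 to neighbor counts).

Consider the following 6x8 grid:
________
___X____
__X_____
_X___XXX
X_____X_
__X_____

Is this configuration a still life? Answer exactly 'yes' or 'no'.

Answer: no

Derivation:
Compute generation 1 and compare to generation 0 (given above):
Generation 1:
________
________
__X___X_
_X___XXX
_X___XXX
________
Cell (1,3) differs: gen0=1 vs gen1=0 -> NOT a still life.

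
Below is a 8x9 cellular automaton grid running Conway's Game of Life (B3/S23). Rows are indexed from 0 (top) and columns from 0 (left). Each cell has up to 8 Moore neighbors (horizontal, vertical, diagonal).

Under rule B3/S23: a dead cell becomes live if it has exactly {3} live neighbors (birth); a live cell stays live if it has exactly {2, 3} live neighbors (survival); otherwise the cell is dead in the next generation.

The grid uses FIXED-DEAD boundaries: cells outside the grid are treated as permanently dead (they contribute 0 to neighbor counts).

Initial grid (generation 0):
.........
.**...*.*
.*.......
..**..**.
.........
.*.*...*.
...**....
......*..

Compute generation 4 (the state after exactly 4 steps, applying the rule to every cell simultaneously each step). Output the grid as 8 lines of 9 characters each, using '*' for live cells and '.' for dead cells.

Simulating step by step:
Generation 0 (given above): 15 live cells
Generation 1: 15 live cells
.........
.**......
.*.*..*..
..*......
...*..**.
..***....
..***....
.........
Generation 2: 13 live cells
.........
.**......
.*.*.....
..**..**.
....*....
.....*...
..*.*....
...*.....
Generation 3: 17 live cells
.........
.**......
.*.*.....
..***....
...****..
...***...
...**....
...*.....
Generation 4: 11 live cells
(generation 4 grid is the final answer)

Answer: .........
.**......
.*..*....
.........
......*..
..*...*..
..*..*...
...**....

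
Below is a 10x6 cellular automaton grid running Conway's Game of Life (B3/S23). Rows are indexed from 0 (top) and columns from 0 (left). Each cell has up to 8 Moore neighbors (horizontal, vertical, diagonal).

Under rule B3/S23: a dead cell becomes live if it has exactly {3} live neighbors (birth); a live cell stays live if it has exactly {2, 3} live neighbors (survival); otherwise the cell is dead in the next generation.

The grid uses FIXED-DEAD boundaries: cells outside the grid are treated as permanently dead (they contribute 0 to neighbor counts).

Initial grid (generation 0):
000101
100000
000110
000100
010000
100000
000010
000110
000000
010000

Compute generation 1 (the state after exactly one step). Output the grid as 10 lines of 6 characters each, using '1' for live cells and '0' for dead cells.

Simulating step by step:
Generation 0 (given above): 12 live cells
Generation 1: 10 live cells
(generation 1 grid is the final answer)

Answer: 000000
000100
000110
001110
000000
000000
000110
000110
000000
000000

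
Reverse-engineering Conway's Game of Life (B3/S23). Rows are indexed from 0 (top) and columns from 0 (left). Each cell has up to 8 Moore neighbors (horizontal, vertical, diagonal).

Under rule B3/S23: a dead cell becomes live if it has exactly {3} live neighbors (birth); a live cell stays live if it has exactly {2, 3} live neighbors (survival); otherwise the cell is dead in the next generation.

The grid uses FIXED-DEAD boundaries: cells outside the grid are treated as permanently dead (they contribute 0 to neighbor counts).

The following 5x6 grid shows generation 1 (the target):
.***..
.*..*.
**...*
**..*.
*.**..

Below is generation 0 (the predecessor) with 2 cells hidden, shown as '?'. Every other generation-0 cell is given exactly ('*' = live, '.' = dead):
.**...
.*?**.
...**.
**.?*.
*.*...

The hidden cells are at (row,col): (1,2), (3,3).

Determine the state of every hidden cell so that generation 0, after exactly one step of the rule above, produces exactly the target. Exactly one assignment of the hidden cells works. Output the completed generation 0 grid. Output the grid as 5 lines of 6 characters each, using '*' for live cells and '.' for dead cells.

Answer: .**...
.*.**.
...**.
**.**.
*.*...

Derivation:
Hidden generation-0 cells (in order): (1,2), (3,3).
A hidden cell only influences target cells in its own 3x3 neighborhood. Try each of the 2^2 = 4 assignments, step the completed generation 0 forward once under B3/S23, and compare with the target:
  (1,2)=. (3,3)=. -> step gives (3,2)='*' but target has '.' -> reject
  (1,2)=. (3,3)=* -> step reproduces the target at every cell -> ACCEPT
  (1,2)=* (3,3)=. -> step gives (0,2)='.' but target has '*' -> reject
  (1,2)=* (3,3)=* -> step gives (0,2)='.' but target has '*' -> reject
Unique solution: (1,2)=dead, (3,3)=live.
Check: live-neighbor counts of every cell in the completed generation 0:
223321
225432
335553
234432
242321
Applying B3/S23 to generation 0 with these counts gives:
.***..
.*..*.
**...*
**..*.
*.**..
which matches the target exactly.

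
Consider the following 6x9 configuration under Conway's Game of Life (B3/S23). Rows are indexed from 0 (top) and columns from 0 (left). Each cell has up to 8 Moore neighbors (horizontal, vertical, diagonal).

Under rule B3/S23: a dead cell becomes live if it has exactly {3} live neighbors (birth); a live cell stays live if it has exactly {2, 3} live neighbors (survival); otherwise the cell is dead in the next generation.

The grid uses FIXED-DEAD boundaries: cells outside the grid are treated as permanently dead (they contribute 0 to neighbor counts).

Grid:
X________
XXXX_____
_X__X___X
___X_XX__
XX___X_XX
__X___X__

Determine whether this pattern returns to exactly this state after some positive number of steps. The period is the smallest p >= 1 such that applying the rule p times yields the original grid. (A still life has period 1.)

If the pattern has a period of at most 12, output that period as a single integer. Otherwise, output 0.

Answer: 0

Derivation:
Simulating and comparing each generation to the original:
Gen 0 (original, given above): 18 live cells
Gen 1: 23 live cells, differs from original
Gen 2: 18 live cells, differs from original
Gen 3: 22 live cells, differs from original
Gen 4: 18 live cells, differs from original
Gen 5: 15 live cells, differs from original
Gen 6: 13 live cells, differs from original
Gen 7: 13 live cells, differs from original
Gen 8: 14 live cells, differs from original
Gen 9: 12 live cells, differs from original
Gen 10: 10 live cells, differs from original
Gen 11: 11 live cells, differs from original
Gen 12: 11 live cells, differs from original
No period found within 12 steps.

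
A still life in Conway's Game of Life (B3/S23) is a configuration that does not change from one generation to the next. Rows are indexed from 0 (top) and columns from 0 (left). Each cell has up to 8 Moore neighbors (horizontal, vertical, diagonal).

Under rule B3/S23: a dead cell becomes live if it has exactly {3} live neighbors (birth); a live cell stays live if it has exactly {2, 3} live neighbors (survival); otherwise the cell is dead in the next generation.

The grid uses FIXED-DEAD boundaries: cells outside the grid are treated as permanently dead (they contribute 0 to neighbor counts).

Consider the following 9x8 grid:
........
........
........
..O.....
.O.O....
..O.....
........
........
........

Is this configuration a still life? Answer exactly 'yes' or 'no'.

Answer: yes

Derivation:
Compute generation 1 and compare to generation 0 (given above):
Generation 1:
........
........
........
..O.....
.O.O....
..O.....
........
........
........
The grids are IDENTICAL -> still life.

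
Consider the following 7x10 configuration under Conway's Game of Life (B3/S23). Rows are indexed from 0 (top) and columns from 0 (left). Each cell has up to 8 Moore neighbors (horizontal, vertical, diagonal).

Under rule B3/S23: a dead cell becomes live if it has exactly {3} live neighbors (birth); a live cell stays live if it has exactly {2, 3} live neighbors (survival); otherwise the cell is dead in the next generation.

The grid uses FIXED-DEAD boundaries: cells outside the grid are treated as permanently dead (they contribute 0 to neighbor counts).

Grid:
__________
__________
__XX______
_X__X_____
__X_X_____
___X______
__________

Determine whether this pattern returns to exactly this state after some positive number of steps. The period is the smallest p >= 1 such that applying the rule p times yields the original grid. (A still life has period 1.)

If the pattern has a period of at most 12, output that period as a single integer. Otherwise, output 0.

Simulating and comparing each generation to the original:
Gen 0 (original, given above): 7 live cells
Gen 1: 7 live cells, MATCHES original -> period = 1

Answer: 1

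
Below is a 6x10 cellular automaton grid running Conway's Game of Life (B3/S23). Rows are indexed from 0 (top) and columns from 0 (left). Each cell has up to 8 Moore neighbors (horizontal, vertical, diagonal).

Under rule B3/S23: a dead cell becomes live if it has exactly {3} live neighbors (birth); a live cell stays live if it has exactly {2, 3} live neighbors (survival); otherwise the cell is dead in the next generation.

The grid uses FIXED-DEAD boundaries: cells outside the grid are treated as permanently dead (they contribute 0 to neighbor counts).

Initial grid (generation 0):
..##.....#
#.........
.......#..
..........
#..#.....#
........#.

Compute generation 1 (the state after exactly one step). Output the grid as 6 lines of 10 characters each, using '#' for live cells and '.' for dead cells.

Answer: ..........
..........
..........
..........
..........
..........

Derivation:
Simulating step by step:
Generation 0 (given above): 9 live cells
Generation 1: 0 live cells
(generation 1 grid is the final answer)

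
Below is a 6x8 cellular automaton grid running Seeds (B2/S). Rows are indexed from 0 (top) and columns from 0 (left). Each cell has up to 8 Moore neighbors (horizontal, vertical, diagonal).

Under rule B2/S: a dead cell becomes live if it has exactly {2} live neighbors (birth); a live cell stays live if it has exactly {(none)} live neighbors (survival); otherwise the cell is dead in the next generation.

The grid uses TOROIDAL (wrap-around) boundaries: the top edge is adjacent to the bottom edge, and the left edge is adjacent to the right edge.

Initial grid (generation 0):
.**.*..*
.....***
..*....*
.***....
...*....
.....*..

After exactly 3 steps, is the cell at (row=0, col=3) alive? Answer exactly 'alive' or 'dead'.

Simulating step by step:
Generation 0 (given above): 14 live cells
Generation 1: 10 live cells
...*....
....*...
....**..
*...*...
.*......
**....*.
Generation 2: 11 live cells
***.**.*
........
........
.*.*....
..*..*..
.......*
Generation 3: 14 live cells
...*....
..******
..*.....
....*...
**.**.*.
........

Cell (0,3) at generation 3: 1 -> alive

Answer: alive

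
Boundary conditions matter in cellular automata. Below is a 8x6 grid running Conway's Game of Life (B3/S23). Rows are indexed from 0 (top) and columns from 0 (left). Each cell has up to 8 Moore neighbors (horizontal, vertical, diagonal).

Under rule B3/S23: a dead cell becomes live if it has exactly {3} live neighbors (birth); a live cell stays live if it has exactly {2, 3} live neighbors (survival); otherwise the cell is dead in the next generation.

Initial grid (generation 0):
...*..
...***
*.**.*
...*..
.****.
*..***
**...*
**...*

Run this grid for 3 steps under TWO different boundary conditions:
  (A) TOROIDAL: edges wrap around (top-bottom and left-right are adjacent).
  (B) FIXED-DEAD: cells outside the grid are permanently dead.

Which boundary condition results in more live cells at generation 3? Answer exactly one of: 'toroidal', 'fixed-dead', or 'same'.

Answer: toroidal

Derivation:
Under TOROIDAL boundary, generation 3:
*.....
.**..*
....*.
*....*
**....
......
**.*..
.*..*.
Population = 14

Under FIXED-DEAD boundary, generation 3:
......
......
......
......
......
......
**....
......
Population = 2

Comparison: toroidal=14, fixed-dead=2 -> toroidal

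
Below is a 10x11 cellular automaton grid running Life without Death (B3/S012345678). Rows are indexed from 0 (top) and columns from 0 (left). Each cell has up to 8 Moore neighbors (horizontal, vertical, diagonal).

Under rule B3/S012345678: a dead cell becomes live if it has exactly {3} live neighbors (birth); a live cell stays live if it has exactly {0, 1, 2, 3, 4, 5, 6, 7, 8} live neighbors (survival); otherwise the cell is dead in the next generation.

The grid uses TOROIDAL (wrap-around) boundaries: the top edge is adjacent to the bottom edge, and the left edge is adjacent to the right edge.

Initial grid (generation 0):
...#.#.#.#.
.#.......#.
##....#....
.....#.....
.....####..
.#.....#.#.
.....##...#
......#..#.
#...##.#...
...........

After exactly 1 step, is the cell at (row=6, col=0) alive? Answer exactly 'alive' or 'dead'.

Answer: dead

Derivation:
Simulating step by step:
Generation 0 (given above): 26 live cells
Generation 1: 41 live cells
...#.#.###.
###...#.###
##....#....
.....#.....
.....####..
.#.....#.#.
.....######
....#.##.##
#...####...
.....#..#..

Cell (6,0) at generation 1: 0 -> dead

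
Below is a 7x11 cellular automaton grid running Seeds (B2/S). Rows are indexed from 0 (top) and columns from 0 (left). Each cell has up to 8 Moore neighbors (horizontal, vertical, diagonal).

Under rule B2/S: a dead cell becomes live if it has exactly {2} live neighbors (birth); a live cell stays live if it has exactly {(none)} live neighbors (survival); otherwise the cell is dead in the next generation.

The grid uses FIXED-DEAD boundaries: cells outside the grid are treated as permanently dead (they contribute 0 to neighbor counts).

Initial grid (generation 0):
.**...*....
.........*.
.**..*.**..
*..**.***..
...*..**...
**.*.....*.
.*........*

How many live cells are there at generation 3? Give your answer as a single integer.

Answer: 18

Derivation:
Simulating step by step:
Generation 0 (given above): 24 live cells
Generation 1: 12 live cells
...........
*..*.*.....
*..........
.........*.
.........*.
....*.***.*
.........*.
Generation 2: 13 live cells
....*......
.*..*......
.*..*......
........*.*
.....**....
.....*.....
.....**...*
Generation 3: 18 live cells
...*.*.....
*.*........
*.**.*...*.
....*.**.*.
....*..*.*.
.......*...
....*......
Population at generation 3: 18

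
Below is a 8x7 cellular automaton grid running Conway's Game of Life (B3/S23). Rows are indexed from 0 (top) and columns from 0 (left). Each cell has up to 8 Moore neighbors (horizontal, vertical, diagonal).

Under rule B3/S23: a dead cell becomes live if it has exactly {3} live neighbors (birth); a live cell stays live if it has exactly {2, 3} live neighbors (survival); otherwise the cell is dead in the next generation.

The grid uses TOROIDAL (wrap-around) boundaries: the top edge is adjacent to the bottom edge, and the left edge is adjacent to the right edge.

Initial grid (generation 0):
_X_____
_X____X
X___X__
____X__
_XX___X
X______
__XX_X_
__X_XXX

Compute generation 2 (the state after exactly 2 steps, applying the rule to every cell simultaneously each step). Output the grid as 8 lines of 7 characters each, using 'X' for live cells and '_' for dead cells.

Answer: ___X__X
_XX___X
X_X_X__
__X_X__
____X__
___XX_X
_______
____X_X

Derivation:
Simulating step by step:
Generation 0 (given above): 17 live cells
Generation 1: 24 live cells
_XX___X
_X_____
X____X_
XX_X_X_
XX_____
X__X__X
_XXX_X_
_XX_XXX
Generation 2: 16 live cells
(generation 2 grid is the final answer)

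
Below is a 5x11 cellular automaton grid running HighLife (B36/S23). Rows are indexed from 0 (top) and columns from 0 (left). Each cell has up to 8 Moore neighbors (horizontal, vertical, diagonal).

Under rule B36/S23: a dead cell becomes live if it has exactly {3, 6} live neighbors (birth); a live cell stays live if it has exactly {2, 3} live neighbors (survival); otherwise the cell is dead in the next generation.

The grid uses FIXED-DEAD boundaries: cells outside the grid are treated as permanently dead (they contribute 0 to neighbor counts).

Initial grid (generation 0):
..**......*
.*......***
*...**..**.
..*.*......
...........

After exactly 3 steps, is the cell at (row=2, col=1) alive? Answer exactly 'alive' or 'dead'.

Answer: alive

Derivation:
Simulating step by step:
Generation 0 (given above): 14 live cells
Generation 1: 17 live cells
..*.......*
.****...*.*
.*.***..*.*
...***.....
...........
Generation 2: 12 live cells
.**......*.
.*...*....*
.**........
..**.*.....
....*......
Generation 3: 12 live cells
.**........
*..........
.*.**......
.****......
...**......

Cell (2,1) at generation 3: 1 -> alive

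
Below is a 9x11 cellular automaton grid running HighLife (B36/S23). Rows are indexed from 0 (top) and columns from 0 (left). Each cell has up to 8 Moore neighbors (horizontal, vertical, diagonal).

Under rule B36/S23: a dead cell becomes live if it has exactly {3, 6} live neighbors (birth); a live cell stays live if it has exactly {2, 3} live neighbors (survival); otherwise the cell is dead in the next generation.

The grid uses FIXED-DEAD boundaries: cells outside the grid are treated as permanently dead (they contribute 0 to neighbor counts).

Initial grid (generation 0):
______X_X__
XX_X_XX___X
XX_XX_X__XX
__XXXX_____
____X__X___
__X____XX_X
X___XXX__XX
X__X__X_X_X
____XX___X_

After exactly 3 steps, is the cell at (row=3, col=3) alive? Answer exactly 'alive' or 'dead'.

Answer: dead

Derivation:
Simulating step by step:
Generation 0 (given above): 39 live cells
Generation 1: 43 live cells
_____XXX___
XX_X__X___X
X_X__XX__XX
_XX___X____
__X_XXXXX__
___XX__XX_X
_X_XXXX___X
___X_XXXX_X
____XX___X_
Generation 2: 41 live cells
_____XXX___
XXX_X____XX
XX_X_XXX_XX
__X_XX__XX_
_XX_X___XX_
______X_X__
_______X__X
__XX___XX_X
____XX_XXX_
Generation 3: 27 live cells
_X___XX____
X_XXX_X__XX
X_____XX___
X__________
_XX_X______
________X__
______X____
___XX_____X
___XX_XX_X_

Cell (3,3) at generation 3: 0 -> dead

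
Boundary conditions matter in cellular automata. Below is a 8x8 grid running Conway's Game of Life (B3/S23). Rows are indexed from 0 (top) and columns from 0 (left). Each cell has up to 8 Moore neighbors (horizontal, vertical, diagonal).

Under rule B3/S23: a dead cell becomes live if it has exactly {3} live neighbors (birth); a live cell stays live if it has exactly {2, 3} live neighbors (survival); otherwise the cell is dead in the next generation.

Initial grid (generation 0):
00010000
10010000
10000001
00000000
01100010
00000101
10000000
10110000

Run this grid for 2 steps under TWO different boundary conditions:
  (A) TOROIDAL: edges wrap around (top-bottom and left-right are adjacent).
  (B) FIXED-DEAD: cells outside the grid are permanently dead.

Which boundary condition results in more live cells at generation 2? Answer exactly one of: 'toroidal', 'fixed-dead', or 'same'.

Answer: toroidal

Derivation:
Under TOROIDAL boundary, generation 2:
01011000
01000001
00000010
01000010
00000010
01000010
00000010
00011000
Population = 14

Under FIXED-DEAD boundary, generation 2:
00000000
00000000
00000000
00000000
00000000
00000000
11100000
00000000
Population = 3

Comparison: toroidal=14, fixed-dead=3 -> toroidal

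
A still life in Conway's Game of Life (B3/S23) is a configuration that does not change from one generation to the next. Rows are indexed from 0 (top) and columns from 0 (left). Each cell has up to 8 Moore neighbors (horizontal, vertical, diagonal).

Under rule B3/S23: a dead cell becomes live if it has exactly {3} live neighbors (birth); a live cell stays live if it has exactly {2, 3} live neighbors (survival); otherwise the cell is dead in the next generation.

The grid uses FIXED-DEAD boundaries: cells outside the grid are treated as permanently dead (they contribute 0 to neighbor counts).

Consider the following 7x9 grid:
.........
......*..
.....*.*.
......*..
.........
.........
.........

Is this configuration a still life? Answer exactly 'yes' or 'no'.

Answer: yes

Derivation:
Compute generation 1 and compare to generation 0 (given above):
Generation 1:
.........
......*..
.....*.*.
......*..
.........
.........
.........
The grids are IDENTICAL -> still life.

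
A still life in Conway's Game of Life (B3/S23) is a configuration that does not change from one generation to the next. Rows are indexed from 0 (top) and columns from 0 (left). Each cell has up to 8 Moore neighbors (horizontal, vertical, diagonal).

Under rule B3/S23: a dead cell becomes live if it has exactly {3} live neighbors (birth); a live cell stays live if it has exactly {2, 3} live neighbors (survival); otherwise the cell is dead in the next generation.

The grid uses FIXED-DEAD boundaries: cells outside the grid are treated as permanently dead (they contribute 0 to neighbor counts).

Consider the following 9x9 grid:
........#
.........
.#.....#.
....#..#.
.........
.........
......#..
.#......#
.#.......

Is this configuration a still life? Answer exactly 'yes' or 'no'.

Answer: no

Derivation:
Compute generation 1 and compare to generation 0 (given above):
Generation 1:
.........
.........
.........
.........
.........
.........
.........
.........
.........
Cell (0,8) differs: gen0=1 vs gen1=0 -> NOT a still life.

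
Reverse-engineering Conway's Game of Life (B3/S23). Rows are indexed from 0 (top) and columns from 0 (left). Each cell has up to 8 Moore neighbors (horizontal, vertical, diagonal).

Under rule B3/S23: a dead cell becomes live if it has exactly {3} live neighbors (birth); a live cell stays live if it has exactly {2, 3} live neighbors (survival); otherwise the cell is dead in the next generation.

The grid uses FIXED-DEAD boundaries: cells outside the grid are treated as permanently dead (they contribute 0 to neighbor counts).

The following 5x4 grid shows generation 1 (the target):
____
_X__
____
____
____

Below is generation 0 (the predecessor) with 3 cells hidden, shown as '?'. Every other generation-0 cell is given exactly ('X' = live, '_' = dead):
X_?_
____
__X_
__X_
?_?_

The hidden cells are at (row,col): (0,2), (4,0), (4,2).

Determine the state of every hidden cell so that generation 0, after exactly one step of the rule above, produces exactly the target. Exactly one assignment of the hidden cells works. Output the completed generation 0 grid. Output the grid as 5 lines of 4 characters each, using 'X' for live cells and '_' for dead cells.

Hidden generation-0 cells (in order): (0,2), (4,0), (4,2).
A hidden cell only influences target cells in its own 3x3 neighborhood. Try each of the 2^3 = 8 assignments, step the completed generation 0 forward once under B3/S23, and compare with the target:
  (0,2)=_ (4,0)=_ (4,2)=_ -> step gives (1,1)='_' but target has 'X' -> reject
  (0,2)=_ (4,0)=_ (4,2)=X -> step gives (1,1)='_' but target has 'X' -> reject
  (0,2)=_ (4,0)=X (4,2)=_ -> step gives (1,1)='_' but target has 'X' -> reject
  (0,2)=_ (4,0)=X (4,2)=X -> step gives (1,1)='_' but target has 'X' -> reject
  (0,2)=X (4,0)=_ (4,2)=_ -> step reproduces the target at every cell -> ACCEPT
  (0,2)=X (4,0)=_ (4,2)=X -> step gives (3,1)='X' but target has '_' -> reject
  (0,2)=X (4,0)=X (4,2)=_ -> step gives (3,1)='X' but target has '_' -> reject
  (0,2)=X (4,0)=X (4,2)=X -> step gives (3,2)='X' but target has '_' -> reject
Unique solution: (0,2)=live, (4,0)=dead, (4,2)=dead.
Check: live-neighbor counts of every cell in the completed generation 0:
0201
1322
0212
0212
0111
Applying B3/S23 to generation 0 with these counts gives:
____
_X__
____
____
____
which matches the target exactly.

Answer: X_X_
____
__X_
__X_
____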